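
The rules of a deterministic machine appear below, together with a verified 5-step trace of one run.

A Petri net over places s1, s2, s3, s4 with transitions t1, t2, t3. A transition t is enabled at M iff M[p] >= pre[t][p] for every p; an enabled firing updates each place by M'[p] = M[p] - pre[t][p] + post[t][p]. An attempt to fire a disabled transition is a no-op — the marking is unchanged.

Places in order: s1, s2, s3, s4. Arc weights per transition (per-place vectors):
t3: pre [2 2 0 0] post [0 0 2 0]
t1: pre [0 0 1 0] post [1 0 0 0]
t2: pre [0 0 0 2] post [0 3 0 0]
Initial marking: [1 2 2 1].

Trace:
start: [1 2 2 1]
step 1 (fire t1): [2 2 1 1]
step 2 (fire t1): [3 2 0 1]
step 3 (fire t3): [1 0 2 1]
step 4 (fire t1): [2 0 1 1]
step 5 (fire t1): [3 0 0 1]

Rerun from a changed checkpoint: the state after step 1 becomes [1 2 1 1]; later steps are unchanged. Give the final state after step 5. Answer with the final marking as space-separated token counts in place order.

state after step 1 := [1 2 1 1]
step 2 (fire t1): [2 2 0 1]
step 3 (fire t3): [0 0 2 1]
step 4 (fire t1): [1 0 1 1]
step 5 (fire t1): [2 0 0 1]

2 0 0 1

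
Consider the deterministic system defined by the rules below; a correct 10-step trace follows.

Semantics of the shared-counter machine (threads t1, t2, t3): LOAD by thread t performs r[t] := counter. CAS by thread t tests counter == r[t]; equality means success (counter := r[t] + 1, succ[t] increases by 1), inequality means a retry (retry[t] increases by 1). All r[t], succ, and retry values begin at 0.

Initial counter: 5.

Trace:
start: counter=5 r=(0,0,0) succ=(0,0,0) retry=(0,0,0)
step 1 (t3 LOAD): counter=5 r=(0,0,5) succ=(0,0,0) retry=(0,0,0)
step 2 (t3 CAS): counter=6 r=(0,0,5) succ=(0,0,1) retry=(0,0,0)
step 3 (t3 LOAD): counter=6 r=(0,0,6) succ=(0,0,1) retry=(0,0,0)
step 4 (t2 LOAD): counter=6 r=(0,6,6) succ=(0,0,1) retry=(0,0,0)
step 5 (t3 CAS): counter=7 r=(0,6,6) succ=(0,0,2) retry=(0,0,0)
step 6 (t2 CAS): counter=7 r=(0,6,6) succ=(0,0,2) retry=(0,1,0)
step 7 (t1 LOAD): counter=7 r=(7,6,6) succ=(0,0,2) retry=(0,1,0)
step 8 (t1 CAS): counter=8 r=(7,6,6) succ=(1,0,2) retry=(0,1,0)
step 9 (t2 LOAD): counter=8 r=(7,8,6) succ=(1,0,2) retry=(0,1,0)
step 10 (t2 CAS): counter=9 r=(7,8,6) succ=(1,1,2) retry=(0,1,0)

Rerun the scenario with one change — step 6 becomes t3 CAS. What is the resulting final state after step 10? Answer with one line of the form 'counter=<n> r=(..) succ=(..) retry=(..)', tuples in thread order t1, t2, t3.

counter=9 r=(7,8,6) succ=(1,1,2) retry=(0,0,1)

(re-executing from step 6 with the substitution; state before step 6: counter=7 r=(0,6,6) succ=(0,0,2) retry=(0,0,0))
step 6 (t3 CAS): counter=7 r=(0,6,6) succ=(0,0,2) retry=(0,0,1)
step 7 (t1 LOAD): counter=7 r=(7,6,6) succ=(0,0,2) retry=(0,0,1)
step 8 (t1 CAS): counter=8 r=(7,6,6) succ=(1,0,2) retry=(0,0,1)
step 9 (t2 LOAD): counter=8 r=(7,8,6) succ=(1,0,2) retry=(0,0,1)
step 10 (t2 CAS): counter=9 r=(7,8,6) succ=(1,1,2) retry=(0,0,1)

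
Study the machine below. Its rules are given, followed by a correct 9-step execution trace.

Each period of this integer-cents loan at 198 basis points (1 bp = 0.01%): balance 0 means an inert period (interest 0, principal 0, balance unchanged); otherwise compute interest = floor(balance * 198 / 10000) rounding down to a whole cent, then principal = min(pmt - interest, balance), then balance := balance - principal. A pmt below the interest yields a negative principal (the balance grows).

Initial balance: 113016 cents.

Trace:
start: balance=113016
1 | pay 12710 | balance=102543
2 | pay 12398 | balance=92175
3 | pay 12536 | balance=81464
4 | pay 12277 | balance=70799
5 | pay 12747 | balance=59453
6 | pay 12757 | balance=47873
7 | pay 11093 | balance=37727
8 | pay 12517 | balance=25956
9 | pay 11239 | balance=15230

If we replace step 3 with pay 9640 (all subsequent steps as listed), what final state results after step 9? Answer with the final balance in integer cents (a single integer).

18490

(re-executing from step 3 with the substitution; state before step 3: balance=92175)
3 | pay 9640 | balance=84360
4 | pay 12277 | balance=73753
5 | pay 12747 | balance=62466
6 | pay 12757 | balance=50945
7 | pay 11093 | balance=40860
8 | pay 12517 | balance=29152
9 | pay 11239 | balance=18490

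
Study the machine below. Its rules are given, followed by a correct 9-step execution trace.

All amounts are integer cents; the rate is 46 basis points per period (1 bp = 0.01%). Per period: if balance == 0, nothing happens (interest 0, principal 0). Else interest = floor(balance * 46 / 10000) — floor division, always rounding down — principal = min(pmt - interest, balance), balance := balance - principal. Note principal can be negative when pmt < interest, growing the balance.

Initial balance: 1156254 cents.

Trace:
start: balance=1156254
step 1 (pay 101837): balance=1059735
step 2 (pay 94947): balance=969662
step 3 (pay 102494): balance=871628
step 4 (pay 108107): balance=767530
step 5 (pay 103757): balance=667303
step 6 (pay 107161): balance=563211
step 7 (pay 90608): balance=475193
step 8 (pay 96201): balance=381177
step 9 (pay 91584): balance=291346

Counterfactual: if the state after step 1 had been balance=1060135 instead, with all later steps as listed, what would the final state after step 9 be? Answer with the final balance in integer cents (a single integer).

291762

state after step 1 := balance=1060135
step 2 (pay 94947): balance=970064
step 3 (pay 102494): balance=872032
step 4 (pay 108107): balance=767936
step 5 (pay 103757): balance=667711
step 6 (pay 107161): balance=563621
step 7 (pay 90608): balance=475605
step 8 (pay 96201): balance=381591
step 9 (pay 91584): balance=291762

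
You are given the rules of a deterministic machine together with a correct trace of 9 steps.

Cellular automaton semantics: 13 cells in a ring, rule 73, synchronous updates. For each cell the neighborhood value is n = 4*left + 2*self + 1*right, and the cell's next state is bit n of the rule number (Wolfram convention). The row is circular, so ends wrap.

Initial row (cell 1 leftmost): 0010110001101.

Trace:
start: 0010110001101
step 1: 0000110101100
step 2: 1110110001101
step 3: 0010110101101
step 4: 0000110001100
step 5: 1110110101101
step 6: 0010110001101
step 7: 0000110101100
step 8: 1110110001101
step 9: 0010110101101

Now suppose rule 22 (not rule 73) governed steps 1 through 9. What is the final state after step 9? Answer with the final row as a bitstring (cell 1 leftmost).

(re-executing steps 1..9 under rule 22; state before step 1: 0010110001101)
step 1: 1110001010001
step 2: 0001011011010
step 3: 0011000000011
step 4: 1100100000100
step 5: 0011110001111
step 6: 1100001010000
step 7: 0010011011001
step 8: 1111100000111
step 9: 0000010001000

0000010001000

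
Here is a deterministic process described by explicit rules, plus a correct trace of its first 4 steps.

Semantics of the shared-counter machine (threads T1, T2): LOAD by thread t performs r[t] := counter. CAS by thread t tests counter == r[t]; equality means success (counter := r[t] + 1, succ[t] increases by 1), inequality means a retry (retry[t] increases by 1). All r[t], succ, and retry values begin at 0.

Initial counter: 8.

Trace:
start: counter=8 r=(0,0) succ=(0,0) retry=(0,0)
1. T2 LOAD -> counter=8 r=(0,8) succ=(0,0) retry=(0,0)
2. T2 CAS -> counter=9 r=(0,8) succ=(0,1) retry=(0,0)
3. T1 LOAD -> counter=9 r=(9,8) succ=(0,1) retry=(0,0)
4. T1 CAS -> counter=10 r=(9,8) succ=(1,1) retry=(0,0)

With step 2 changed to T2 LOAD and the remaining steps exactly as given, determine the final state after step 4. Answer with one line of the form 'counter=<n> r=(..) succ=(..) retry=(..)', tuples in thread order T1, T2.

(re-executing from step 2 with the substitution; state before step 2: counter=8 r=(0,8) succ=(0,0) retry=(0,0))
2. T2 LOAD -> counter=8 r=(0,8) succ=(0,0) retry=(0,0)
3. T1 LOAD -> counter=8 r=(8,8) succ=(0,0) retry=(0,0)
4. T1 CAS -> counter=9 r=(8,8) succ=(1,0) retry=(0,0)

counter=9 r=(8,8) succ=(1,0) retry=(0,0)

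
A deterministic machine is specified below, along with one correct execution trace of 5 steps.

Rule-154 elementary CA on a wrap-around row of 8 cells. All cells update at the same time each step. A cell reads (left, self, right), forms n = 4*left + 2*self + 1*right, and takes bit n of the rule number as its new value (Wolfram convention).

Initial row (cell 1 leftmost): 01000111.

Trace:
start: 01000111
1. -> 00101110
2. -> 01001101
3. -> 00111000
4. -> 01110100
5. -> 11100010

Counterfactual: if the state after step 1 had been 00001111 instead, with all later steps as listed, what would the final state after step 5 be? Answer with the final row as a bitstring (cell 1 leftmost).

11110000

state after step 1 := 00001111
2. -> 10011110
3. -> 01111100
4. -> 11111010
5. -> 11110000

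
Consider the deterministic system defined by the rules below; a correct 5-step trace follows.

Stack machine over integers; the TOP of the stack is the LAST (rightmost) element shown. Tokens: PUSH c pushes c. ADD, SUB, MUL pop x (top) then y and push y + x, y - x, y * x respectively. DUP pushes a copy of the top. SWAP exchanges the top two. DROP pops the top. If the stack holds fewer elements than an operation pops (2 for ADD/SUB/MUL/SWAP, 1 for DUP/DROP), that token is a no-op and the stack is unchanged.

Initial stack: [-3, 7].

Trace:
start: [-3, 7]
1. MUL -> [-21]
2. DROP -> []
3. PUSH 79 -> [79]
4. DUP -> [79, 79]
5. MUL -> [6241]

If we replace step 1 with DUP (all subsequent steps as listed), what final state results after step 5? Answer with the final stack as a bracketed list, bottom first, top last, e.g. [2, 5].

[-3, 7, 6241]

(re-executing from step 1 with the substitution; state before step 1: [-3, 7])
1. DUP -> [-3, 7, 7]
2. DROP -> [-3, 7]
3. PUSH 79 -> [-3, 7, 79]
4. DUP -> [-3, 7, 79, 79]
5. MUL -> [-3, 7, 6241]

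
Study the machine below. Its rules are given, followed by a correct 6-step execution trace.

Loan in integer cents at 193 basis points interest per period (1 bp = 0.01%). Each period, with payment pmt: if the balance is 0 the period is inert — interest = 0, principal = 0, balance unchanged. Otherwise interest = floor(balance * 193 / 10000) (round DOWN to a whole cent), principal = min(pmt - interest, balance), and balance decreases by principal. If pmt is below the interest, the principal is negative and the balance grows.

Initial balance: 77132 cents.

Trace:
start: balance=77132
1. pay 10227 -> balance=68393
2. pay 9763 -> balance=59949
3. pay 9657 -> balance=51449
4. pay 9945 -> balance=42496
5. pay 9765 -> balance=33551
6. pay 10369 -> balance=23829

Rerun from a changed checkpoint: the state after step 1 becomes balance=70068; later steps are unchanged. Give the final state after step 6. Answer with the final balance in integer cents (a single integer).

25672

state after step 1 := balance=70068
2. pay 9763 -> balance=61657
3. pay 9657 -> balance=53189
4. pay 9945 -> balance=44270
5. pay 9765 -> balance=35359
6. pay 10369 -> balance=25672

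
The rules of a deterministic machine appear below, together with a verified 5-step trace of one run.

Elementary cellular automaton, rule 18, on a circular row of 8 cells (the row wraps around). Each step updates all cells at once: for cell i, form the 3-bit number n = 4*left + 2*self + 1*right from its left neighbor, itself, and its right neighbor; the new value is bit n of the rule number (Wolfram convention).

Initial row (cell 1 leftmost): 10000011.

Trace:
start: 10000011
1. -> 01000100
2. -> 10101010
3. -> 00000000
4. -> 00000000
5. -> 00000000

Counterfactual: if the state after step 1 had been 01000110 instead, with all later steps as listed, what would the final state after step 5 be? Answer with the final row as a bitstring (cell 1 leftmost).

state after step 1 := 01000110
2. -> 10101001
3. -> 00000110
4. -> 00001001
5. -> 10010110

10010110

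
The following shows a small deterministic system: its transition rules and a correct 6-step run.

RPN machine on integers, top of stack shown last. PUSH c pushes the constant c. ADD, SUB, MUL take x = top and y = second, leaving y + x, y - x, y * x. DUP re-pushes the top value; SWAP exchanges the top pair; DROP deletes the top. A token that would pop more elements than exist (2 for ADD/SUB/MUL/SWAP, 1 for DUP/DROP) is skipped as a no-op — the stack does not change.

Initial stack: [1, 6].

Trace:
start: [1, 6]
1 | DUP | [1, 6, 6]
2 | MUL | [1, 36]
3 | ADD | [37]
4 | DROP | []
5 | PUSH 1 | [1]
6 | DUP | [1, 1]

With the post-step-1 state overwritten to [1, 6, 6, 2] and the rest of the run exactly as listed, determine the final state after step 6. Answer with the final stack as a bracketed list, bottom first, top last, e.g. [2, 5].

state after step 1 := [1, 6, 6, 2]
2 | MUL | [1, 6, 12]
3 | ADD | [1, 18]
4 | DROP | [1]
5 | PUSH 1 | [1, 1]
6 | DUP | [1, 1, 1]

[1, 1, 1]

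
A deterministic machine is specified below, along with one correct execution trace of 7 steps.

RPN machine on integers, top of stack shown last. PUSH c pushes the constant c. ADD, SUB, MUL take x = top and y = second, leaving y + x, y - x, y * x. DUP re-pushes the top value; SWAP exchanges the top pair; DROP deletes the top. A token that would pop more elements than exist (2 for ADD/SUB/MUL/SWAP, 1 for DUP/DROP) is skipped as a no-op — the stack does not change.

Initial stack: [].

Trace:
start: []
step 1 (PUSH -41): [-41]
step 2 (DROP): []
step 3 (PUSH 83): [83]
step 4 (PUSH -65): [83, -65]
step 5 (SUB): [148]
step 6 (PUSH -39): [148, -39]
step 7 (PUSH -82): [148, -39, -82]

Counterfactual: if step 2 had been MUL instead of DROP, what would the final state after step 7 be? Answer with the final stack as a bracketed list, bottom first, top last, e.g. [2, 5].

(re-executing from step 2 with the substitution; state before step 2: [-41])
step 2 (MUL): [-41]
step 3 (PUSH 83): [-41, 83]
step 4 (PUSH -65): [-41, 83, -65]
step 5 (SUB): [-41, 148]
step 6 (PUSH -39): [-41, 148, -39]
step 7 (PUSH -82): [-41, 148, -39, -82]

[-41, 148, -39, -82]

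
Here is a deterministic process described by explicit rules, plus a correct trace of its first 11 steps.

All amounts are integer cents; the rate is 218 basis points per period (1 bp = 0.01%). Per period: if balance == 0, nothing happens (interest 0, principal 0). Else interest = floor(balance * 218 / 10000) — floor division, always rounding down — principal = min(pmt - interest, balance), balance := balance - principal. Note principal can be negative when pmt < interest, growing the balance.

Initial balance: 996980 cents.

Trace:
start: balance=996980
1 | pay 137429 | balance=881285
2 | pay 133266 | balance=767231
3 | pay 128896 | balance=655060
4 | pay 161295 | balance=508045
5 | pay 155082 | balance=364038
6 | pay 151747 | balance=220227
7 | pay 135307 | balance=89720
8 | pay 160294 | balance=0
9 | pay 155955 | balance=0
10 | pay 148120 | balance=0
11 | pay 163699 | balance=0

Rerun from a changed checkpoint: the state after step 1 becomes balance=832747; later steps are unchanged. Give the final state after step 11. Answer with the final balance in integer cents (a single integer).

state after step 1 := balance=832747
2 | pay 133266 | balance=717634
3 | pay 128896 | balance=604382
4 | pay 161295 | balance=456262
5 | pay 155082 | balance=311126
6 | pay 151747 | balance=166161
7 | pay 135307 | balance=34476
8 | pay 160294 | balance=0
9 | pay 155955 | balance=0
10 | pay 148120 | balance=0
11 | pay 163699 | balance=0

0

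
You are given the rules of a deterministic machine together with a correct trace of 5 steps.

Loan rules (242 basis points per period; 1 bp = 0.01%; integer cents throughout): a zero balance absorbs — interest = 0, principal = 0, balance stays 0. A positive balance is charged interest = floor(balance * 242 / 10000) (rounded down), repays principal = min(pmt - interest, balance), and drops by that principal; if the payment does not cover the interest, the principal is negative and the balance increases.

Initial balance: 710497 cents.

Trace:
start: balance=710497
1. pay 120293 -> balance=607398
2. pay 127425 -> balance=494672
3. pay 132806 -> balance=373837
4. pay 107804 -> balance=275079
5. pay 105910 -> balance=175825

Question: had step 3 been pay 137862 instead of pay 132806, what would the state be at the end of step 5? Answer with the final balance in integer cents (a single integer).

(re-executing from step 3 with the substitution; state before step 3: balance=494672)
3. pay 137862 -> balance=368781
4. pay 107804 -> balance=269901
5. pay 105910 -> balance=170522

170522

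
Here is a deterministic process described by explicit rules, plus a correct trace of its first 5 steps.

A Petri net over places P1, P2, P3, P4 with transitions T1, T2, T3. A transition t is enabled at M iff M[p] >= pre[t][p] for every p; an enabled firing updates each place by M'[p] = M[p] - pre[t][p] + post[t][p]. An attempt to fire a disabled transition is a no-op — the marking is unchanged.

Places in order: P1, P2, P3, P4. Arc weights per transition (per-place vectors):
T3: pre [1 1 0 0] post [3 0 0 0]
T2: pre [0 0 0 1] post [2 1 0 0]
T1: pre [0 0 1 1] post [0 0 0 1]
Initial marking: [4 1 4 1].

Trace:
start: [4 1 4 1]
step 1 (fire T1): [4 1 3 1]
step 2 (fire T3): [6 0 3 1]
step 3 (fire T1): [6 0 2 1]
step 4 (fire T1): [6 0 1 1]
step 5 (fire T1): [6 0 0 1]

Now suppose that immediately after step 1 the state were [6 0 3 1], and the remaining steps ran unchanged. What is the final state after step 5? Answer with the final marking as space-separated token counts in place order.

state after step 1 := [6 0 3 1]
step 2 (fire T3): [6 0 3 1]
step 3 (fire T1): [6 0 2 1]
step 4 (fire T1): [6 0 1 1]
step 5 (fire T1): [6 0 0 1]

6 0 0 1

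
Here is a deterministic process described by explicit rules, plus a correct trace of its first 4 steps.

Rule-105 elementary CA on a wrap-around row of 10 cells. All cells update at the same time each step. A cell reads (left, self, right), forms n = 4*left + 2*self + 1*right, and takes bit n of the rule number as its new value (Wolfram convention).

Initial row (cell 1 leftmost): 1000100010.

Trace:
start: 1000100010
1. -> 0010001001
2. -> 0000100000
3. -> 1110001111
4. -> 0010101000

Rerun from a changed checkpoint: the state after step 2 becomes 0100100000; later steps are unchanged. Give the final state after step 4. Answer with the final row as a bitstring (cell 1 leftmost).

state after step 2 := 0100100000
3. -> 0000001111
4. -> 0111101001

0111101001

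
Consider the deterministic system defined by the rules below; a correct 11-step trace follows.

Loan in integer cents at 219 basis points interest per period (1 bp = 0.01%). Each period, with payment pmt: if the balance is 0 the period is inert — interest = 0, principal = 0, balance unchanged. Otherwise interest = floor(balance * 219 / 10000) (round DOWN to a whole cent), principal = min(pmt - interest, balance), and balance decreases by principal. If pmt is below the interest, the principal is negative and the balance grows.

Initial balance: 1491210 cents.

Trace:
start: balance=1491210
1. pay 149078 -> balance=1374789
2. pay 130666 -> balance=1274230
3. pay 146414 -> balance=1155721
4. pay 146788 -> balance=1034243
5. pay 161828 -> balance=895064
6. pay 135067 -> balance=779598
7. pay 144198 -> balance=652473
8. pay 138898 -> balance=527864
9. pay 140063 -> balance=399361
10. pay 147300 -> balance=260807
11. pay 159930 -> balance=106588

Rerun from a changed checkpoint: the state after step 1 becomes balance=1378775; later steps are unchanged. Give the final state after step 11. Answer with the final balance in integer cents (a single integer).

111538

state after step 1 := balance=1378775
2. pay 130666 -> balance=1278304
3. pay 146414 -> balance=1159884
4. pay 146788 -> balance=1038497
5. pay 161828 -> balance=899412
6. pay 135067 -> balance=784042
7. pay 144198 -> balance=657014
8. pay 138898 -> balance=532504
9. pay 140063 -> balance=404102
10. pay 147300 -> balance=265651
11. pay 159930 -> balance=111538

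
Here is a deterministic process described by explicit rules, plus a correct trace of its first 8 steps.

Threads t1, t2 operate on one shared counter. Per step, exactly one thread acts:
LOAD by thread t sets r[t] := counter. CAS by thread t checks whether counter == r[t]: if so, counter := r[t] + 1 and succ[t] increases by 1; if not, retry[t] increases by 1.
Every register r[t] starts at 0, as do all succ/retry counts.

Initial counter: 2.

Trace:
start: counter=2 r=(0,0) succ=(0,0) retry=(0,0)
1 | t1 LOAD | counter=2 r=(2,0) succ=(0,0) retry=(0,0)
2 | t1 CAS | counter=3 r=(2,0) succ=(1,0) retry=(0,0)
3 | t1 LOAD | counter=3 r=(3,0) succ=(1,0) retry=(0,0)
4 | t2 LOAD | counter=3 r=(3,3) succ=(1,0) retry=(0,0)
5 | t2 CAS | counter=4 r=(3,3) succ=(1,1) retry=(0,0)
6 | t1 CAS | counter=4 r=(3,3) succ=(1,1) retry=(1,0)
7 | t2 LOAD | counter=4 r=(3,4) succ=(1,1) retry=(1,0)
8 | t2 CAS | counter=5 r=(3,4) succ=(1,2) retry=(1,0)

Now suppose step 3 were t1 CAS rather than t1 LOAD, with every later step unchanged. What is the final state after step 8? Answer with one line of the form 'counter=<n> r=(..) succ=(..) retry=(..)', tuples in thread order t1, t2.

counter=5 r=(2,4) succ=(1,2) retry=(2,0)

(re-executing from step 3 with the substitution; state before step 3: counter=3 r=(2,0) succ=(1,0) retry=(0,0))
3 | t1 CAS | counter=3 r=(2,0) succ=(1,0) retry=(1,0)
4 | t2 LOAD | counter=3 r=(2,3) succ=(1,0) retry=(1,0)
5 | t2 CAS | counter=4 r=(2,3) succ=(1,1) retry=(1,0)
6 | t1 CAS | counter=4 r=(2,3) succ=(1,1) retry=(2,0)
7 | t2 LOAD | counter=4 r=(2,4) succ=(1,1) retry=(2,0)
8 | t2 CAS | counter=5 r=(2,4) succ=(1,2) retry=(2,0)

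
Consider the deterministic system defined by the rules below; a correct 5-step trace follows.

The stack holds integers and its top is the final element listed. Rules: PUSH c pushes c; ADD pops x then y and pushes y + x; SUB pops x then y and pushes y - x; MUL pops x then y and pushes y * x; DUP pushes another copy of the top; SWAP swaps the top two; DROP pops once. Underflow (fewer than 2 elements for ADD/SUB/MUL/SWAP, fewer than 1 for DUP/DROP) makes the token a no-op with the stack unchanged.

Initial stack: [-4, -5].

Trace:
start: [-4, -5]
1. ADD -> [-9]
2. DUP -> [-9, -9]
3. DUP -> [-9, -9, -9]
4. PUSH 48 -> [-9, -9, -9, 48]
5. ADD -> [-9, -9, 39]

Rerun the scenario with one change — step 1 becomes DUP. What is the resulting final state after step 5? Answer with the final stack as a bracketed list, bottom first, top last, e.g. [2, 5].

[-4, -5, -5, -5, 43]

(re-executing from step 1 with the substitution; state before step 1: [-4, -5])
1. DUP -> [-4, -5, -5]
2. DUP -> [-4, -5, -5, -5]
3. DUP -> [-4, -5, -5, -5, -5]
4. PUSH 48 -> [-4, -5, -5, -5, -5, 48]
5. ADD -> [-4, -5, -5, -5, 43]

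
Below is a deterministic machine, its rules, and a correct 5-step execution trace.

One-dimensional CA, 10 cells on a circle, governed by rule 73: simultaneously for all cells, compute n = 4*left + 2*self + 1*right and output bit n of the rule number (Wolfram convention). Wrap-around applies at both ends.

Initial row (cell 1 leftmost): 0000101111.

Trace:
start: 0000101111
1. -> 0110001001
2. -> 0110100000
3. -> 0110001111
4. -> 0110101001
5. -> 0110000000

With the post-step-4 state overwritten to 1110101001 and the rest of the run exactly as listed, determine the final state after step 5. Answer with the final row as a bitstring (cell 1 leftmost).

0010000001

state after step 4 := 1110101001
5. -> 0010000001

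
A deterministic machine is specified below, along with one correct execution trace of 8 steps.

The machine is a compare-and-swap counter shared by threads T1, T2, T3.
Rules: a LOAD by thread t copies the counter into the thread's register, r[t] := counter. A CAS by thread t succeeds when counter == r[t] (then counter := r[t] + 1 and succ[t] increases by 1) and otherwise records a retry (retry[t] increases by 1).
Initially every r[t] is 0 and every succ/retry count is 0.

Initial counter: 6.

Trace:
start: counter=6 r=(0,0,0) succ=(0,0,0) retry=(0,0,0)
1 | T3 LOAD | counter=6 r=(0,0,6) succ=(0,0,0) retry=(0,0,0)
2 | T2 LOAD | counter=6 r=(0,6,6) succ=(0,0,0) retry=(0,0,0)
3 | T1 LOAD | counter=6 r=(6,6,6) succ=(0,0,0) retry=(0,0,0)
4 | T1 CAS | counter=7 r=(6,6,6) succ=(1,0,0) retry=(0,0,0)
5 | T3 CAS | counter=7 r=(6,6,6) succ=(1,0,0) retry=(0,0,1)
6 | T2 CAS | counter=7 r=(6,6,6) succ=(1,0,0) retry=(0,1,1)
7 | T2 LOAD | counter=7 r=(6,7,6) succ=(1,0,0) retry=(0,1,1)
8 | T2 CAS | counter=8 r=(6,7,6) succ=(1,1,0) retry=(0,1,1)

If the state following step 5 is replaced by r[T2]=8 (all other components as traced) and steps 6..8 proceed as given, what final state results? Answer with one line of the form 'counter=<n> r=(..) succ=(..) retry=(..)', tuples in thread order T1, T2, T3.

state after step 5 := counter=7 r=(6,8,6) succ=(1,0,0) retry=(0,0,1)
6 | T2 CAS | counter=7 r=(6,8,6) succ=(1,0,0) retry=(0,1,1)
7 | T2 LOAD | counter=7 r=(6,7,6) succ=(1,0,0) retry=(0,1,1)
8 | T2 CAS | counter=8 r=(6,7,6) succ=(1,1,0) retry=(0,1,1)

counter=8 r=(6,7,6) succ=(1,1,0) retry=(0,1,1)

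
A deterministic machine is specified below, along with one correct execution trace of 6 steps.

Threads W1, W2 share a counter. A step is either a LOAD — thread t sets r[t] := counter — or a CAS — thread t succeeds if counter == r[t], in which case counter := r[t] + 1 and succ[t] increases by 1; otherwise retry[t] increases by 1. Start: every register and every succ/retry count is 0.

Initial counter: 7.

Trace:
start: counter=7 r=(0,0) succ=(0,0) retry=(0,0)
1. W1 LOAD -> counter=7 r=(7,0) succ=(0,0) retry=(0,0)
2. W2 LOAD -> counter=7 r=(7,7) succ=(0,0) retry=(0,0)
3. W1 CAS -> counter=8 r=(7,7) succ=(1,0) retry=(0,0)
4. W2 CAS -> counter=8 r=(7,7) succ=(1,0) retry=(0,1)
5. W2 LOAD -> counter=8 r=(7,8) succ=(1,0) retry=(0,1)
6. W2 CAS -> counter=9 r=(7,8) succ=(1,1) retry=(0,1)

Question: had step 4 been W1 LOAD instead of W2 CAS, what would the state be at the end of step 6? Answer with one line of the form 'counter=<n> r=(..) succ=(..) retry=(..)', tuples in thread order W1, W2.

(re-executing from step 4 with the substitution; state before step 4: counter=8 r=(7,7) succ=(1,0) retry=(0,0))
4. W1 LOAD -> counter=8 r=(8,7) succ=(1,0) retry=(0,0)
5. W2 LOAD -> counter=8 r=(8,8) succ=(1,0) retry=(0,0)
6. W2 CAS -> counter=9 r=(8,8) succ=(1,1) retry=(0,0)

counter=9 r=(8,8) succ=(1,1) retry=(0,0)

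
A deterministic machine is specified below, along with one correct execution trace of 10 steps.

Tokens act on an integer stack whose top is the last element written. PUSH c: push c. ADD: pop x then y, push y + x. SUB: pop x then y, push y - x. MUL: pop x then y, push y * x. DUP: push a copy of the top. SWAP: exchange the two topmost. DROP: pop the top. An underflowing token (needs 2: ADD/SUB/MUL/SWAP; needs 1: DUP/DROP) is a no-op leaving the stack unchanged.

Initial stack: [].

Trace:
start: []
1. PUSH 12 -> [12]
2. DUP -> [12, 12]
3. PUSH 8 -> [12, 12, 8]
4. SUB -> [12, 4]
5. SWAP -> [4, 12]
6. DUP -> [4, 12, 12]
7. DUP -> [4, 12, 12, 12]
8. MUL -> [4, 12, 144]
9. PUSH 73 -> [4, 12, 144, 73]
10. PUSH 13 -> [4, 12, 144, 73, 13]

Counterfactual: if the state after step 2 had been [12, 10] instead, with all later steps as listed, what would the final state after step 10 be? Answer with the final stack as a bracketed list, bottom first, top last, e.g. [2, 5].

[2, 12, 144, 73, 13]

state after step 2 := [12, 10]
3. PUSH 8 -> [12, 10, 8]
4. SUB -> [12, 2]
5. SWAP -> [2, 12]
6. DUP -> [2, 12, 12]
7. DUP -> [2, 12, 12, 12]
8. MUL -> [2, 12, 144]
9. PUSH 73 -> [2, 12, 144, 73]
10. PUSH 13 -> [2, 12, 144, 73, 13]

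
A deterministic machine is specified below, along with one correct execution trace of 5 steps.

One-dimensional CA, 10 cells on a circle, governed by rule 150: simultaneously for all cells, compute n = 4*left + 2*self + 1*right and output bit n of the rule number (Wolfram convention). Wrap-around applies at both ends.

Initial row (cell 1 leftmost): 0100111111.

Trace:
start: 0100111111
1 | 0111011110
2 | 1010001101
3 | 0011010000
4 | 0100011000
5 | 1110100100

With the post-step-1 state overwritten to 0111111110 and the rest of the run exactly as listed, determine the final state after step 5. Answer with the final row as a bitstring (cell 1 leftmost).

state after step 1 := 0111111110
2 | 1011111101
3 | 0001111000
4 | 0010110100
5 | 0110000110

0110000110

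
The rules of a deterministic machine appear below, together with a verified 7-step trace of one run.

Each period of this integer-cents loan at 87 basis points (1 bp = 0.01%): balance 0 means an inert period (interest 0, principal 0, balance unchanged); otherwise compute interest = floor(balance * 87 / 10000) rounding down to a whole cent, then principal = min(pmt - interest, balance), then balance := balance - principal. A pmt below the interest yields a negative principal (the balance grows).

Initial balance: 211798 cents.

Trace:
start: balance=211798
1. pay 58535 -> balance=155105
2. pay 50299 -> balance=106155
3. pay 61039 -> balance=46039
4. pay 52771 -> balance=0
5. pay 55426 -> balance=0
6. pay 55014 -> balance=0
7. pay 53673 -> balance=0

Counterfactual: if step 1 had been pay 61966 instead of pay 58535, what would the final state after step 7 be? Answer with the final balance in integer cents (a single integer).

(re-executing from step 1 with the substitution; state before step 1: balance=211798)
1. pay 61966 -> balance=151674
2. pay 50299 -> balance=102694
3. pay 61039 -> balance=42548
4. pay 52771 -> balance=0
5. pay 55426 -> balance=0
6. pay 55014 -> balance=0
7. pay 53673 -> balance=0

0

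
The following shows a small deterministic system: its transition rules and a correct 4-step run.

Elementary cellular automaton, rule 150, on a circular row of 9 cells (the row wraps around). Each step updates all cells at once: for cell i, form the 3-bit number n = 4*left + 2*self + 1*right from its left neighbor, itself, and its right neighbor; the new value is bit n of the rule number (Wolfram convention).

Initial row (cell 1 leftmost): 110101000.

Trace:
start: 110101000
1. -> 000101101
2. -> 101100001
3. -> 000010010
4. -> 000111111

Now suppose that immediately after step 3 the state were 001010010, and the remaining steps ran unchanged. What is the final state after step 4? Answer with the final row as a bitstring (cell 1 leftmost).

011011111

state after step 3 := 001010010
4. -> 011011111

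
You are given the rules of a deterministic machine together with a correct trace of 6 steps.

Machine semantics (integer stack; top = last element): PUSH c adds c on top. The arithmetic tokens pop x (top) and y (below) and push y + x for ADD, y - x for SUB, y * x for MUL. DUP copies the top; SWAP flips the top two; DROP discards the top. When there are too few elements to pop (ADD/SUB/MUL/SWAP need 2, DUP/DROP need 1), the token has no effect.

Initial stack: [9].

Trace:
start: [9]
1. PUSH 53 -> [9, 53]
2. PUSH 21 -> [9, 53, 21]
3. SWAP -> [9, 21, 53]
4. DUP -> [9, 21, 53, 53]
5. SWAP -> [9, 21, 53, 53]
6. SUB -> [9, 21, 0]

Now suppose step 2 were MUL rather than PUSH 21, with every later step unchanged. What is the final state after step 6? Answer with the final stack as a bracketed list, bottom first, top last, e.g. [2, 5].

(re-executing from step 2 with the substitution; state before step 2: [9, 53])
2. MUL -> [477]
3. SWAP -> [477]
4. DUP -> [477, 477]
5. SWAP -> [477, 477]
6. SUB -> [0]

[0]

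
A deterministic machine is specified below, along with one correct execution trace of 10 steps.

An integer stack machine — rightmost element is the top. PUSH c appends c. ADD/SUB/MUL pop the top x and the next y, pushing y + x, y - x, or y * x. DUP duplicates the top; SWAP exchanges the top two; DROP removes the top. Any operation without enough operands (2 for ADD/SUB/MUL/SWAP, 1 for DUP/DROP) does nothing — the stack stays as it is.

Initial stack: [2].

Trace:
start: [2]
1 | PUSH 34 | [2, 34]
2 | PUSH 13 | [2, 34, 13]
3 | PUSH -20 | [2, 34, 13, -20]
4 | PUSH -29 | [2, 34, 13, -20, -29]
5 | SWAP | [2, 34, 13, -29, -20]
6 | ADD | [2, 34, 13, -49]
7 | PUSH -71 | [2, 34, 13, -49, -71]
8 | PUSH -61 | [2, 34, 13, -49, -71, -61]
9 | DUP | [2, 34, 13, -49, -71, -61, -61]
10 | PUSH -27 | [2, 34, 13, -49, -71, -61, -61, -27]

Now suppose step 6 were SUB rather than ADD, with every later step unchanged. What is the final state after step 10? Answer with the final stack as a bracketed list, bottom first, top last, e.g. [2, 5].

(re-executing from step 6 with the substitution; state before step 6: [2, 34, 13, -29, -20])
6 | SUB | [2, 34, 13, -9]
7 | PUSH -71 | [2, 34, 13, -9, -71]
8 | PUSH -61 | [2, 34, 13, -9, -71, -61]
9 | DUP | [2, 34, 13, -9, -71, -61, -61]
10 | PUSH -27 | [2, 34, 13, -9, -71, -61, -61, -27]

[2, 34, 13, -9, -71, -61, -61, -27]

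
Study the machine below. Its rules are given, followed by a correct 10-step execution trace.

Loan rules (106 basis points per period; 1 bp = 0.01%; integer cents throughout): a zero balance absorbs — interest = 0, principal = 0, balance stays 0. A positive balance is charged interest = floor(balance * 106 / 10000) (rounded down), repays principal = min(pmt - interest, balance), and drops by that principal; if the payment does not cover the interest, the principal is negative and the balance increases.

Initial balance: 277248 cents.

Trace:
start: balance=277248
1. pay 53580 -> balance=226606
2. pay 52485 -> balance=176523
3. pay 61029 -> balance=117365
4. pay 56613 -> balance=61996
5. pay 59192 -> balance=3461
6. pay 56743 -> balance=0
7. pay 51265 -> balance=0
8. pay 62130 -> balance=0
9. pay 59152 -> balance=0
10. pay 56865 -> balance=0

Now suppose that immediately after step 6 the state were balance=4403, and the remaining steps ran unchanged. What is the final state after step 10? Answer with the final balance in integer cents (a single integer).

0

state after step 6 := balance=4403
7. pay 51265 -> balance=0
8. pay 62130 -> balance=0
9. pay 59152 -> balance=0
10. pay 56865 -> balance=0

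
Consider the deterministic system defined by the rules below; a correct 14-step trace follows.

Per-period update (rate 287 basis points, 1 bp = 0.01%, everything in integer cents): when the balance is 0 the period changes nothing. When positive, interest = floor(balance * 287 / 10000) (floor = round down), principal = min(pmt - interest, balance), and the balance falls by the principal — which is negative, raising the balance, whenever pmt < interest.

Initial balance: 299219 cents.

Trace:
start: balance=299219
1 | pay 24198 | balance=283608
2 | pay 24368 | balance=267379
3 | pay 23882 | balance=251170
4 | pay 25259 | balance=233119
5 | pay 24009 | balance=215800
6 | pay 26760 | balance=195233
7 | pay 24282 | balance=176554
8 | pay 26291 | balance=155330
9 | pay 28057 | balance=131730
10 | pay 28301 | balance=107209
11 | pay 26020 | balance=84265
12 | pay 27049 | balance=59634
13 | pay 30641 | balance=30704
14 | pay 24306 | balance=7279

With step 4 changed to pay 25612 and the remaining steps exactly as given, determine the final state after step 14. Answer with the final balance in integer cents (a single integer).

(re-executing from step 4 with the substitution; state before step 4: balance=251170)
4 | pay 25612 | balance=232766
5 | pay 24009 | balance=215437
6 | pay 26760 | balance=194860
7 | pay 24282 | balance=176170
8 | pay 26291 | balance=154935
9 | pay 28057 | balance=131324
10 | pay 28301 | balance=106791
11 | pay 26020 | balance=83835
12 | pay 27049 | balance=59192
13 | pay 30641 | balance=30249
14 | pay 24306 | balance=6811

6811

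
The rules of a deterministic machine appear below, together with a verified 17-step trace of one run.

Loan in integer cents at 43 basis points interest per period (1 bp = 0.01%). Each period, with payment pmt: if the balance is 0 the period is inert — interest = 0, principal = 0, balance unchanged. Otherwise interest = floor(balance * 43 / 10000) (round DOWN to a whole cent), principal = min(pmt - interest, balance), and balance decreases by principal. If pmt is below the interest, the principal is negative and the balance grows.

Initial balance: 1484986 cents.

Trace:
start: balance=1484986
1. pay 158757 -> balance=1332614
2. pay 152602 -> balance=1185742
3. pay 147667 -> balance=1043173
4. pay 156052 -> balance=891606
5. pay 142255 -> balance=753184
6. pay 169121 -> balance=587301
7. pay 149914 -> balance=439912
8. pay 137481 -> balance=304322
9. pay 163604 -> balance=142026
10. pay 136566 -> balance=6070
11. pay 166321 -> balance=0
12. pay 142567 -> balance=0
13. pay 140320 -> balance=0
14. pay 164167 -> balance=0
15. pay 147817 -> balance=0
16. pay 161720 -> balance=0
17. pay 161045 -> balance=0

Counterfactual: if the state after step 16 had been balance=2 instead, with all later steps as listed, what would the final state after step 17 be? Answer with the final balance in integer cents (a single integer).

0

state after step 16 := balance=2
17. pay 161045 -> balance=0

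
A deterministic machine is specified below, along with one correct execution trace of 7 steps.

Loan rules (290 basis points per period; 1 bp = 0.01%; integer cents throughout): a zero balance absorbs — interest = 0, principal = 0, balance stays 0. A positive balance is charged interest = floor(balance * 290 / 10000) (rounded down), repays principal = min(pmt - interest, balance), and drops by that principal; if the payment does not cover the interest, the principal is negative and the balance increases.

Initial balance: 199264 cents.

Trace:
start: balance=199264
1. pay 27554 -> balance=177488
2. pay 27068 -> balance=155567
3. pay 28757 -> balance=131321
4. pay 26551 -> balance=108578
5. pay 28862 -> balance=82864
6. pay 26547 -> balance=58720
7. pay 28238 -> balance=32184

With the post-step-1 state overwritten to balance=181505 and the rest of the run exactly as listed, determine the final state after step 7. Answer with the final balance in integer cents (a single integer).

36952

state after step 1 := balance=181505
2. pay 27068 -> balance=159700
3. pay 28757 -> balance=135574
4. pay 26551 -> balance=112954
5. pay 28862 -> balance=87367
6. pay 26547 -> balance=63353
7. pay 28238 -> balance=36952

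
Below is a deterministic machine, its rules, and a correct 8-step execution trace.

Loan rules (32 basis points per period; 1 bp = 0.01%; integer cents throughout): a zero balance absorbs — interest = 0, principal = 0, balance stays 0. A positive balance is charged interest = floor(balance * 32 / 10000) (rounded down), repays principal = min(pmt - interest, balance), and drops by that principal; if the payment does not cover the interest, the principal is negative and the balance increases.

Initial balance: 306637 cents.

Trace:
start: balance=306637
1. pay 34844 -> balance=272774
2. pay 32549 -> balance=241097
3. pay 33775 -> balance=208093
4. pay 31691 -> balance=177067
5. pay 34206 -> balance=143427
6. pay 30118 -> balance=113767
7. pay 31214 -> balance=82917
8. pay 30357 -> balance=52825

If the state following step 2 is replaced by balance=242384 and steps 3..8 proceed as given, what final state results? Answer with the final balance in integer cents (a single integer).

54138

state after step 2 := balance=242384
3. pay 33775 -> balance=209384
4. pay 31691 -> balance=178363
5. pay 34206 -> balance=144727
6. pay 30118 -> balance=115072
7. pay 31214 -> balance=84226
8. pay 30357 -> balance=54138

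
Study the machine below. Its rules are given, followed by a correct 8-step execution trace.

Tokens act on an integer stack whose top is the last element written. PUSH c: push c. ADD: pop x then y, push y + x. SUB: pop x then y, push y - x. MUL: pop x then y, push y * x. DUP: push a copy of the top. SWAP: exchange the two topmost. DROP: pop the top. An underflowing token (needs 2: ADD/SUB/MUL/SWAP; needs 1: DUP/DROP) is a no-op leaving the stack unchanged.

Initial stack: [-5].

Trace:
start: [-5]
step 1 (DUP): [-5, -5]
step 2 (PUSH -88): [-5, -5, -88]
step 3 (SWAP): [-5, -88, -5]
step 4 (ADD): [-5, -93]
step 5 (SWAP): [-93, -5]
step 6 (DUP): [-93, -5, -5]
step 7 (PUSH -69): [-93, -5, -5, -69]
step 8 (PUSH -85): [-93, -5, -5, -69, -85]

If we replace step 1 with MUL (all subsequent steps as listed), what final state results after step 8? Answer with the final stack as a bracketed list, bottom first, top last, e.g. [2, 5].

[-93, -93, -69, -85]

(re-executing from step 1 with the substitution; state before step 1: [-5])
step 1 (MUL): [-5]
step 2 (PUSH -88): [-5, -88]
step 3 (SWAP): [-88, -5]
step 4 (ADD): [-93]
step 5 (SWAP): [-93]
step 6 (DUP): [-93, -93]
step 7 (PUSH -69): [-93, -93, -69]
step 8 (PUSH -85): [-93, -93, -69, -85]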